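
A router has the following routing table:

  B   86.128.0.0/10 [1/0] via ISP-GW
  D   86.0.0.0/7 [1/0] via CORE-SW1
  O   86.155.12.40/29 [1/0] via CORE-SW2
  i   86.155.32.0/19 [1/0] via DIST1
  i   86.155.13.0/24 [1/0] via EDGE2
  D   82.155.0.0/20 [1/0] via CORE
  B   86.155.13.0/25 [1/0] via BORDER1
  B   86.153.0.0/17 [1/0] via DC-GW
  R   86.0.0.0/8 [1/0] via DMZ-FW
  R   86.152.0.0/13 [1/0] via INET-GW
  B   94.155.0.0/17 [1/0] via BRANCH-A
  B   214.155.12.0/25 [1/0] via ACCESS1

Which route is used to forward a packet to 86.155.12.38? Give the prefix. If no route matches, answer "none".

Entries matching 86.155.12.38:
  86.0.0.0/7 (86.0.0.0 - 87.255.255.255)
  86.0.0.0/8 (86.0.0.0 - 86.255.255.255)
  86.128.0.0/10 (86.128.0.0 - 86.191.255.255)
  86.152.0.0/13 (86.152.0.0 - 86.159.255.255)
Most specific is 86.152.0.0/13.

86.152.0.0/13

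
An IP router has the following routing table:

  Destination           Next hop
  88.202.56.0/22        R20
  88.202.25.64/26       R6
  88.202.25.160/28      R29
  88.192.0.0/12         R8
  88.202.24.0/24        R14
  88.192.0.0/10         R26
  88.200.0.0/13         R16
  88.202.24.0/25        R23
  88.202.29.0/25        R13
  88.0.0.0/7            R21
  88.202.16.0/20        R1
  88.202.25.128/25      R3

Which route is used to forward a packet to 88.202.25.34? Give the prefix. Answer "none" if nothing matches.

88.202.16.0/20

Entries matching 88.202.25.34:
  88.0.0.0/7 (88.0.0.0 - 89.255.255.255)
  88.192.0.0/10 (88.192.0.0 - 88.255.255.255)
  88.192.0.0/12 (88.192.0.0 - 88.207.255.255)
  88.200.0.0/13 (88.200.0.0 - 88.207.255.255)
  88.202.16.0/20 (88.202.16.0 - 88.202.31.255)
Most specific is 88.202.16.0/20.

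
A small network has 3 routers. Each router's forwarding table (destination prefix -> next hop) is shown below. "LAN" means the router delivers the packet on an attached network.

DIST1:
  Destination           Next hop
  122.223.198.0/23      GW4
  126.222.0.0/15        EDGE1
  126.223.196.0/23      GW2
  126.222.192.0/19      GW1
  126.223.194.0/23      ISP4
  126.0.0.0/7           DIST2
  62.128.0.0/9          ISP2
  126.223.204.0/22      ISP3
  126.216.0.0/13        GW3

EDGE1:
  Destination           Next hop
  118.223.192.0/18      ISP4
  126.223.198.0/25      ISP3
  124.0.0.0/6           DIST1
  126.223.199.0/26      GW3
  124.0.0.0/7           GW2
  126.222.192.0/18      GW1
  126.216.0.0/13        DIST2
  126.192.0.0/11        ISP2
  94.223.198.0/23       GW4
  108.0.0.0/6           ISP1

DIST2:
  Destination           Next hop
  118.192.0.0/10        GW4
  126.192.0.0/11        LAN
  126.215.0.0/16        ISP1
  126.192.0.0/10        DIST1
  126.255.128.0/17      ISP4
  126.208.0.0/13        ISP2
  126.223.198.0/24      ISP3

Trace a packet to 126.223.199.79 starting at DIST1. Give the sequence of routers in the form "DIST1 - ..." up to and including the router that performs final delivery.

At DIST1: longest match for 126.223.199.79 is 126.222.0.0/15 -> EDGE1
At EDGE1: longest match for 126.223.199.79 is 126.216.0.0/13 -> DIST2
At DIST2: longest match for 126.223.199.79 is 126.192.0.0/11 -> LAN

DIST1 - EDGE1 - DIST2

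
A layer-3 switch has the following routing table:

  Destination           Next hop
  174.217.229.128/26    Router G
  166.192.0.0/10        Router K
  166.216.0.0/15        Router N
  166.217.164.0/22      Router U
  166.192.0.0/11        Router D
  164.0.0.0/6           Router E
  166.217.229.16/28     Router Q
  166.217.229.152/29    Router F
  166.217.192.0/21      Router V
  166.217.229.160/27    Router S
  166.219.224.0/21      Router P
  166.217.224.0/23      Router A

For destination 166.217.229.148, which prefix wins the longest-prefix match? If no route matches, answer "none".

Entries matching 166.217.229.148:
  164.0.0.0/6 (164.0.0.0 - 167.255.255.255)
  166.192.0.0/10 (166.192.0.0 - 166.255.255.255)
  166.192.0.0/11 (166.192.0.0 - 166.223.255.255)
  166.216.0.0/15 (166.216.0.0 - 166.217.255.255)
Most specific is 166.216.0.0/15.

166.216.0.0/15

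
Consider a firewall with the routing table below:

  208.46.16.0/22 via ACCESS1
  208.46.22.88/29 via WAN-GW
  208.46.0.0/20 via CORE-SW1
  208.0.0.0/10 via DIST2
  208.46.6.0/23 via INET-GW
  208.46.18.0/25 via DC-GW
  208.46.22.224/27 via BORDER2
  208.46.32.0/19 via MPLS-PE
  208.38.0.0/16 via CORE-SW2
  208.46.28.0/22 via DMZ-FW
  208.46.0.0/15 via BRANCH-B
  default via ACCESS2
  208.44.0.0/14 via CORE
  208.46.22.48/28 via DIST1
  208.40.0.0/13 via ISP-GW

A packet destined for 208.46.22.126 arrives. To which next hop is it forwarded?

Routes whose prefix contains 208.46.22.126:
  0.0.0.0/0 (default, matches everything) -> ACCESS2
  208.0.0.0/10 (208.0.0.0 - 208.63.255.255) -> DIST2
  208.40.0.0/13 (208.40.0.0 - 208.47.255.255) -> ISP-GW
  208.44.0.0/14 (208.44.0.0 - 208.47.255.255) -> CORE
  208.46.0.0/15 (208.46.0.0 - 208.47.255.255) -> BRANCH-B
More-specific entries that do NOT match:
  208.46.22.88/29 (208.46.22.88 - 208.46.22.95) does not contain 208.46.22.126
  208.46.22.48/28 (208.46.22.48 - 208.46.22.63) does not contain 208.46.22.126
  208.46.22.224/27 (208.46.22.224 - 208.46.22.255) does not contain 208.46.22.126
  208.46.18.0/25 (208.46.18.0 - 208.46.18.127) does not contain 208.46.22.126
  208.46.6.0/23 (208.46.6.0 - 208.46.7.255) does not contain 208.46.22.126
  208.46.16.0/22 (208.46.16.0 - 208.46.19.255) does not contain 208.46.22.126
  208.46.28.0/22 (208.46.28.0 - 208.46.31.255) does not contain 208.46.22.126
  208.46.0.0/20 (208.46.0.0 - 208.46.15.255) does not contain 208.46.22.126
  208.46.32.0/19 (208.46.32.0 - 208.46.63.255) does not contain 208.46.22.126
  208.38.0.0/16 (208.38.0.0 - 208.38.255.255) does not contain 208.46.22.126
Longest matching prefix is /15 -> next hop BRANCH-B.

BRANCH-B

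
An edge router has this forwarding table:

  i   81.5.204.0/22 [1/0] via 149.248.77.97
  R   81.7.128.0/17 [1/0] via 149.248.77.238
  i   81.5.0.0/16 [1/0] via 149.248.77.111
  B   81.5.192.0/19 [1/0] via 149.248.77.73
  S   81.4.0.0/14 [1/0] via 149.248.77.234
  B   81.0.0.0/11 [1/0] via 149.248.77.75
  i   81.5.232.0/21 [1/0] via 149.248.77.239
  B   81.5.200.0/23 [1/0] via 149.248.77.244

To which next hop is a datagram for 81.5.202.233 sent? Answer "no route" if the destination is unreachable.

149.248.77.73

Routes whose prefix contains 81.5.202.233:
  81.0.0.0/11 (81.0.0.0 - 81.31.255.255) -> 149.248.77.75
  81.4.0.0/14 (81.4.0.0 - 81.7.255.255) -> 149.248.77.234
  81.5.0.0/16 (81.5.0.0 - 81.5.255.255) -> 149.248.77.111
  81.5.192.0/19 (81.5.192.0 - 81.5.223.255) -> 149.248.77.73
More-specific entries that do NOT match:
  81.5.200.0/23 (81.5.200.0 - 81.5.201.255) does not contain 81.5.202.233
  81.5.204.0/22 (81.5.204.0 - 81.5.207.255) does not contain 81.5.202.233
  81.5.232.0/21 (81.5.232.0 - 81.5.239.255) does not contain 81.5.202.233
Longest matching prefix is /19 -> next hop 149.248.77.73.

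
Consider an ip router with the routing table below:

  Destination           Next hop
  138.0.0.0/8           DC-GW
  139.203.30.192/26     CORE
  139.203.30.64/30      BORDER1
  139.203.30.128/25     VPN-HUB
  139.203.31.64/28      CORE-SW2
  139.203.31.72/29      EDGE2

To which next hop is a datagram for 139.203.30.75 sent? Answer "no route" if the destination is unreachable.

No entry's prefix contains 139.203.30.75; there is no default route.

no route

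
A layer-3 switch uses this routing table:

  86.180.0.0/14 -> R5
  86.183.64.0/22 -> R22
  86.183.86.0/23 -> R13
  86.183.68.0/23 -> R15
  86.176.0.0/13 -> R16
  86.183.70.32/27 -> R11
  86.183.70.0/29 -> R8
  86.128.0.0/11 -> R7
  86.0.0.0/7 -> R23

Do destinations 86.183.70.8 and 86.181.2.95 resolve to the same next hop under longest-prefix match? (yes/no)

86.183.70.8: longest match 86.180.0.0/14 -> R5
86.181.2.95: longest match 86.180.0.0/14 -> R5

yes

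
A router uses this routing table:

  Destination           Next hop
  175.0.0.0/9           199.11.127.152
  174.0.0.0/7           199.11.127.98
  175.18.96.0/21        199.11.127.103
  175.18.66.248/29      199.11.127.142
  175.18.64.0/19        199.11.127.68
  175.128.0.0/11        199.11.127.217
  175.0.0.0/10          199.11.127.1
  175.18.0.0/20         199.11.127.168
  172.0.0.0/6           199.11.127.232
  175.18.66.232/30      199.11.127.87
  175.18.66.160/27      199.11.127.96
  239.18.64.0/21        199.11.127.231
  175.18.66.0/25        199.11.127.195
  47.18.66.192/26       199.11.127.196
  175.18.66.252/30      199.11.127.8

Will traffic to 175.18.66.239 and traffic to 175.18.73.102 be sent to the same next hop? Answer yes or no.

175.18.66.239: longest match 175.18.64.0/19 -> 199.11.127.68
175.18.73.102: longest match 175.18.64.0/19 -> 199.11.127.68

yes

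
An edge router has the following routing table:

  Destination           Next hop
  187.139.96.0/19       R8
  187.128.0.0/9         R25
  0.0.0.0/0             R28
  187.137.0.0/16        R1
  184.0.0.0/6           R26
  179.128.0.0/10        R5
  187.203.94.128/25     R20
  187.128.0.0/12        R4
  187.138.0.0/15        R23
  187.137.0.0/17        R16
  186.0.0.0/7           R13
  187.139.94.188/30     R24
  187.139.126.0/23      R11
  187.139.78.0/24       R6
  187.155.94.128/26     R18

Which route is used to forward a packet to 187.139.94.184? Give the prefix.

187.138.0.0/15

Entries matching 187.139.94.184:
  0.0.0.0/0 (default, matches everything)
  184.0.0.0/6 (184.0.0.0 - 187.255.255.255)
  186.0.0.0/7 (186.0.0.0 - 187.255.255.255)
  187.128.0.0/9 (187.128.0.0 - 187.255.255.255)
  187.128.0.0/12 (187.128.0.0 - 187.143.255.255)
  187.138.0.0/15 (187.138.0.0 - 187.139.255.255)
Most specific is 187.138.0.0/15.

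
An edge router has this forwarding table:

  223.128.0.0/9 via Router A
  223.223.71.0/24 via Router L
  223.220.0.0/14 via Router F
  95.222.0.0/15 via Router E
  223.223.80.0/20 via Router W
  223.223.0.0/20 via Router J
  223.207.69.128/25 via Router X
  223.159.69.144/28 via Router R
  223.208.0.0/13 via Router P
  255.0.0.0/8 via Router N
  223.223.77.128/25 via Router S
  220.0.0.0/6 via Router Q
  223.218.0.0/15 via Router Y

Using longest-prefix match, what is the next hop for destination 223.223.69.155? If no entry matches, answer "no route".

Routes whose prefix contains 223.223.69.155:
  220.0.0.0/6 (220.0.0.0 - 223.255.255.255) -> Router Q
  223.128.0.0/9 (223.128.0.0 - 223.255.255.255) -> Router A
  223.220.0.0/14 (223.220.0.0 - 223.223.255.255) -> Router F
More-specific entries that do NOT match:
  223.159.69.144/28 (223.159.69.144 - 223.159.69.159) does not contain 223.223.69.155
  223.207.69.128/25 (223.207.69.128 - 223.207.69.255) does not contain 223.223.69.155
  223.223.77.128/25 (223.223.77.128 - 223.223.77.255) does not contain 223.223.69.155
  223.223.71.0/24 (223.223.71.0 - 223.223.71.255) does not contain 223.223.69.155
  223.223.80.0/20 (223.223.80.0 - 223.223.95.255) does not contain 223.223.69.155
  223.223.0.0/20 (223.223.0.0 - 223.223.15.255) does not contain 223.223.69.155
  95.222.0.0/15 (95.222.0.0 - 95.223.255.255) does not contain 223.223.69.155
  223.218.0.0/15 (223.218.0.0 - 223.219.255.255) does not contain 223.223.69.155
Longest matching prefix is /14 -> next hop Router F.

Router F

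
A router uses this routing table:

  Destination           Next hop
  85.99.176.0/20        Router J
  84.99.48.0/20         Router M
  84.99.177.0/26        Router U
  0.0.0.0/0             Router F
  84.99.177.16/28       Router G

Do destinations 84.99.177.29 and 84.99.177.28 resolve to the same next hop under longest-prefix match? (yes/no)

84.99.177.29: longest match 84.99.177.16/28 -> Router G
84.99.177.28: longest match 84.99.177.16/28 -> Router G

yes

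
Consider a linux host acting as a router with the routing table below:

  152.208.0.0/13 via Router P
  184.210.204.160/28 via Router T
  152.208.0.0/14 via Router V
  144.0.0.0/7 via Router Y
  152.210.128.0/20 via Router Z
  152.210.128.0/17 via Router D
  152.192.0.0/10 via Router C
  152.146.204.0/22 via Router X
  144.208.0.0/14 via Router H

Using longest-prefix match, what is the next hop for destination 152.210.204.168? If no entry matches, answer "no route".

Routes whose prefix contains 152.210.204.168:
  152.192.0.0/10 (152.192.0.0 - 152.255.255.255) -> Router C
  152.208.0.0/13 (152.208.0.0 - 152.215.255.255) -> Router P
  152.208.0.0/14 (152.208.0.0 - 152.211.255.255) -> Router V
  152.210.128.0/17 (152.210.128.0 - 152.210.255.255) -> Router D
More-specific entries that do NOT match:
  184.210.204.160/28 (184.210.204.160 - 184.210.204.175) does not contain 152.210.204.168
  152.146.204.0/22 (152.146.204.0 - 152.146.207.255) does not contain 152.210.204.168
  152.210.128.0/20 (152.210.128.0 - 152.210.143.255) does not contain 152.210.204.168
Longest matching prefix is /17 -> next hop Router D.

Router D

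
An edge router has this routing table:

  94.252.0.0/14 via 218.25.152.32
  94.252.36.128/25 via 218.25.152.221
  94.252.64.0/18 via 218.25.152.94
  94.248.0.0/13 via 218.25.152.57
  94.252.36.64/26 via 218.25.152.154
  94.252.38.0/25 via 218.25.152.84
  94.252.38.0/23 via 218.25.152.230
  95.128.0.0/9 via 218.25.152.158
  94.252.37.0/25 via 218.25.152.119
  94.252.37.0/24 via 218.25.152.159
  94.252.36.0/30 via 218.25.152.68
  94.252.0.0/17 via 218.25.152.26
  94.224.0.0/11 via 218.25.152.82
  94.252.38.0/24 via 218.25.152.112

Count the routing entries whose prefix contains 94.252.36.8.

4

Prefixes containing 94.252.36.8:
  94.224.0.0/11 (94.224.0.0 - 94.255.255.255)
  94.248.0.0/13 (94.248.0.0 - 94.255.255.255)
  94.252.0.0/14 (94.252.0.0 - 94.255.255.255)
  94.252.0.0/17 (94.252.0.0 - 94.252.127.255)
Total matching entries: 4.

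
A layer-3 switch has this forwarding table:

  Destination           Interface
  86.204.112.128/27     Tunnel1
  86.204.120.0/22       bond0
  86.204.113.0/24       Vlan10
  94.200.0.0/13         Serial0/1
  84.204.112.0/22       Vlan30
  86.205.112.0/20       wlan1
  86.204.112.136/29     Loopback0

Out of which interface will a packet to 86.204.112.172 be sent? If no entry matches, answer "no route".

No entry's prefix contains 86.204.112.172; there is no default route.

no route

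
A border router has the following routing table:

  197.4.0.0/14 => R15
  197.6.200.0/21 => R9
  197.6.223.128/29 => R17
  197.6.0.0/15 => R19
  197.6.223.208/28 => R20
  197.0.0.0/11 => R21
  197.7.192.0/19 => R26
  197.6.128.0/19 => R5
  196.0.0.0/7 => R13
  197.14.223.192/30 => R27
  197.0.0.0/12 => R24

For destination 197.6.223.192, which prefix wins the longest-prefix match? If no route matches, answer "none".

197.6.0.0/15

Entries matching 197.6.223.192:
  196.0.0.0/7 (196.0.0.0 - 197.255.255.255)
  197.0.0.0/11 (197.0.0.0 - 197.31.255.255)
  197.0.0.0/12 (197.0.0.0 - 197.15.255.255)
  197.4.0.0/14 (197.4.0.0 - 197.7.255.255)
  197.6.0.0/15 (197.6.0.0 - 197.7.255.255)
Most specific is 197.6.0.0/15.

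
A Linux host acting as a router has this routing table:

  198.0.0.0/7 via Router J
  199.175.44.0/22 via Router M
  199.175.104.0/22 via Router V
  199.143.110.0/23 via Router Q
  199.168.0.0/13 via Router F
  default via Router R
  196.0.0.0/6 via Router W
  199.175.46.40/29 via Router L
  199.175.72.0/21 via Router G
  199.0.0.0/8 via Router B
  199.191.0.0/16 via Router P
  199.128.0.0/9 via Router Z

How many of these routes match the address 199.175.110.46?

Prefixes containing 199.175.110.46:
  0.0.0.0/0 (default, matches everything)
  196.0.0.0/6 (196.0.0.0 - 199.255.255.255)
  198.0.0.0/7 (198.0.0.0 - 199.255.255.255)
  199.0.0.0/8 (199.0.0.0 - 199.255.255.255)
  199.128.0.0/9 (199.128.0.0 - 199.255.255.255)
  199.168.0.0/13 (199.168.0.0 - 199.175.255.255)
Total matching entries: 6.

6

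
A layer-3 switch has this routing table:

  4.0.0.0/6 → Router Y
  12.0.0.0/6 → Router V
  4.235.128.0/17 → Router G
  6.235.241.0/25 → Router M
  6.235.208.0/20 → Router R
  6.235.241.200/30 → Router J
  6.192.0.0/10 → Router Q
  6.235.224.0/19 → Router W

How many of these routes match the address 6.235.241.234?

3

Prefixes containing 6.235.241.234:
  4.0.0.0/6 (4.0.0.0 - 7.255.255.255)
  6.192.0.0/10 (6.192.0.0 - 6.255.255.255)
  6.235.224.0/19 (6.235.224.0 - 6.235.255.255)
Total matching entries: 3.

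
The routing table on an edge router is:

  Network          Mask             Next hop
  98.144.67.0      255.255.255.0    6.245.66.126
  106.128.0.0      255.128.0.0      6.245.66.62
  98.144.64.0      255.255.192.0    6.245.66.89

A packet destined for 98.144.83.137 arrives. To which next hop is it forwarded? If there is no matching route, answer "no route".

6.245.66.89

Routes whose prefix contains 98.144.83.137:
  98.144.64.0/18 (98.144.64.0 - 98.144.127.255) -> 6.245.66.89
More-specific entries that do NOT match:
  98.144.67.0/24 (98.144.67.0 - 98.144.67.255) does not contain 98.144.83.137
Longest matching prefix is /18 -> next hop 6.245.66.89.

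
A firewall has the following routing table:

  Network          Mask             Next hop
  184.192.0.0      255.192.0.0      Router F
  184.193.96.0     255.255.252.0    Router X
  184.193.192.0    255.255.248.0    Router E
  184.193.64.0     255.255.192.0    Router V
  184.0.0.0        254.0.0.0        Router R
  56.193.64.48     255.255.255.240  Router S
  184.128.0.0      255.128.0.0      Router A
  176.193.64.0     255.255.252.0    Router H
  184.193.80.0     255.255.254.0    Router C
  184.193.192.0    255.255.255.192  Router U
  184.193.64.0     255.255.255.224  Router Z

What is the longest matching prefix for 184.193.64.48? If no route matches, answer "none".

184.193.64.0/18

Entries matching 184.193.64.48:
  184.0.0.0/7 (184.0.0.0 - 185.255.255.255)
  184.128.0.0/9 (184.128.0.0 - 184.255.255.255)
  184.192.0.0/10 (184.192.0.0 - 184.255.255.255)
  184.193.64.0/18 (184.193.64.0 - 184.193.127.255)
Most specific is 184.193.64.0/18.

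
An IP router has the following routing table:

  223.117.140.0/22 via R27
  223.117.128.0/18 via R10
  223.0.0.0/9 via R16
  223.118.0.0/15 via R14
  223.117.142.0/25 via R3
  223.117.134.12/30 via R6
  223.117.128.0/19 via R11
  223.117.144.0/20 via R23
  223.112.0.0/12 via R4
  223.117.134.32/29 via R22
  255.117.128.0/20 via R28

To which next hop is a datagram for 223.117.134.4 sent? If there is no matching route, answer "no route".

Routes whose prefix contains 223.117.134.4:
  223.0.0.0/9 (223.0.0.0 - 223.127.255.255) -> R16
  223.112.0.0/12 (223.112.0.0 - 223.127.255.255) -> R4
  223.117.128.0/18 (223.117.128.0 - 223.117.191.255) -> R10
  223.117.128.0/19 (223.117.128.0 - 223.117.159.255) -> R11
More-specific entries that do NOT match:
  223.117.134.12/30 (223.117.134.12 - 223.117.134.15) does not contain 223.117.134.4
  223.117.134.32/29 (223.117.134.32 - 223.117.134.39) does not contain 223.117.134.4
  223.117.142.0/25 (223.117.142.0 - 223.117.142.127) does not contain 223.117.134.4
  223.117.140.0/22 (223.117.140.0 - 223.117.143.255) does not contain 223.117.134.4
  223.117.144.0/20 (223.117.144.0 - 223.117.159.255) does not contain 223.117.134.4
  255.117.128.0/20 (255.117.128.0 - 255.117.143.255) does not contain 223.117.134.4
Longest matching prefix is /19 -> next hop R11.

R11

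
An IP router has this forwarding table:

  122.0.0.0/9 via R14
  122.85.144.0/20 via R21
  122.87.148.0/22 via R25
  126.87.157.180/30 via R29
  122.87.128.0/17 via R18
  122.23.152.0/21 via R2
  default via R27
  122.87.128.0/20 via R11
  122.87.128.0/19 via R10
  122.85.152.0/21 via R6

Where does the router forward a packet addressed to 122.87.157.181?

R10

Routes whose prefix contains 122.87.157.181:
  0.0.0.0/0 (default, matches everything) -> R27
  122.0.0.0/9 (122.0.0.0 - 122.127.255.255) -> R14
  122.87.128.0/17 (122.87.128.0 - 122.87.255.255) -> R18
  122.87.128.0/19 (122.87.128.0 - 122.87.159.255) -> R10
More-specific entries that do NOT match:
  126.87.157.180/30 (126.87.157.180 - 126.87.157.183) does not contain 122.87.157.181
  122.87.148.0/22 (122.87.148.0 - 122.87.151.255) does not contain 122.87.157.181
  122.23.152.0/21 (122.23.152.0 - 122.23.159.255) does not contain 122.87.157.181
  122.85.152.0/21 (122.85.152.0 - 122.85.159.255) does not contain 122.87.157.181
  122.85.144.0/20 (122.85.144.0 - 122.85.159.255) does not contain 122.87.157.181
  122.87.128.0/20 (122.87.128.0 - 122.87.143.255) does not contain 122.87.157.181
Longest matching prefix is /19 -> next hop R10.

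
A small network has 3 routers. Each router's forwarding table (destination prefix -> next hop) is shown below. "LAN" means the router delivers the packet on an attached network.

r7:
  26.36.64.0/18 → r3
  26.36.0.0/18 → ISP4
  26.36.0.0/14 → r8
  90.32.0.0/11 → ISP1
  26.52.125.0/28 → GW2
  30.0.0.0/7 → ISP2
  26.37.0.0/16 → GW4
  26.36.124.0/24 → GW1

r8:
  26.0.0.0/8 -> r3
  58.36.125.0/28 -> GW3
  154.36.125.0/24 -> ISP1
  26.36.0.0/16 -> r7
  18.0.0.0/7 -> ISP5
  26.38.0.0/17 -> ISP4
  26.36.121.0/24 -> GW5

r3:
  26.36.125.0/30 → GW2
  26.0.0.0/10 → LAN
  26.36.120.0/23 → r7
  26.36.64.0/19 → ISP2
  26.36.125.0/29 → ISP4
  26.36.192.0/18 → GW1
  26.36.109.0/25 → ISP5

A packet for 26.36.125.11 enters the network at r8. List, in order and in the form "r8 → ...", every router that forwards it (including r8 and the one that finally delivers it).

At r8: longest match for 26.36.125.11 is 26.36.0.0/16 -> r7
At r7: longest match for 26.36.125.11 is 26.36.64.0/18 -> r3
At r3: longest match for 26.36.125.11 is 26.0.0.0/10 -> LAN

r8 → r7 → r3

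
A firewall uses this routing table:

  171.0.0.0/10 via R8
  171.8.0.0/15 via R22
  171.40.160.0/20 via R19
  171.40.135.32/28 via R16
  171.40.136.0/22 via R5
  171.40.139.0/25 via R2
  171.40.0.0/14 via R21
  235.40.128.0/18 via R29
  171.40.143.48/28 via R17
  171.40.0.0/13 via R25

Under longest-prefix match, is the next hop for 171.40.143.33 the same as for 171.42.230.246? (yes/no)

171.40.143.33: longest match 171.40.0.0/14 -> R21
171.42.230.246: longest match 171.40.0.0/14 -> R21

yes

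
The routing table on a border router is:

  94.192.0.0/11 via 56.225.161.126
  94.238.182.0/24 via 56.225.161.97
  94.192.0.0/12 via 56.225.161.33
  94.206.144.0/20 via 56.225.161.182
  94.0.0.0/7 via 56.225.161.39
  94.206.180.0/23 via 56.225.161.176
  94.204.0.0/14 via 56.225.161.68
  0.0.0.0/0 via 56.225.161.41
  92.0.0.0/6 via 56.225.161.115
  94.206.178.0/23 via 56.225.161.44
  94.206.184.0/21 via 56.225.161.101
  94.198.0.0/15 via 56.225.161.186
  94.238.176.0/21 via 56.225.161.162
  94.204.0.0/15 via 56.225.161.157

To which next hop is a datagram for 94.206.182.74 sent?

Routes whose prefix contains 94.206.182.74:
  0.0.0.0/0 (default, matches everything) -> 56.225.161.41
  92.0.0.0/6 (92.0.0.0 - 95.255.255.255) -> 56.225.161.115
  94.0.0.0/7 (94.0.0.0 - 95.255.255.255) -> 56.225.161.39
  94.192.0.0/11 (94.192.0.0 - 94.223.255.255) -> 56.225.161.126
  94.192.0.0/12 (94.192.0.0 - 94.207.255.255) -> 56.225.161.33
  94.204.0.0/14 (94.204.0.0 - 94.207.255.255) -> 56.225.161.68
More-specific entries that do NOT match:
  94.238.182.0/24 (94.238.182.0 - 94.238.182.255) does not contain 94.206.182.74
  94.206.180.0/23 (94.206.180.0 - 94.206.181.255) does not contain 94.206.182.74
  94.206.178.0/23 (94.206.178.0 - 94.206.179.255) does not contain 94.206.182.74
  94.206.184.0/21 (94.206.184.0 - 94.206.191.255) does not contain 94.206.182.74
  94.238.176.0/21 (94.238.176.0 - 94.238.183.255) does not contain 94.206.182.74
  94.206.144.0/20 (94.206.144.0 - 94.206.159.255) does not contain 94.206.182.74
  94.198.0.0/15 (94.198.0.0 - 94.199.255.255) does not contain 94.206.182.74
  94.204.0.0/15 (94.204.0.0 - 94.205.255.255) does not contain 94.206.182.74
Longest matching prefix is /14 -> next hop 56.225.161.68.

56.225.161.68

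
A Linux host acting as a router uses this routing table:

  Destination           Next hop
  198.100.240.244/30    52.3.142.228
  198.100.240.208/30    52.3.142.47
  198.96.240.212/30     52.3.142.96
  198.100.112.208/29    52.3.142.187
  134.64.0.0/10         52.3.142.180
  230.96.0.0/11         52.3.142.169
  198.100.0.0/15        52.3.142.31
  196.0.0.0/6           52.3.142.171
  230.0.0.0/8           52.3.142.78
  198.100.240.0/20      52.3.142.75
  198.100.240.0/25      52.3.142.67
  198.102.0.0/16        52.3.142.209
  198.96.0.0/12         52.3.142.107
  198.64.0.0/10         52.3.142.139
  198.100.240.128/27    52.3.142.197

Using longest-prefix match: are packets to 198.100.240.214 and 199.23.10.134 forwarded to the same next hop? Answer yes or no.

198.100.240.214: longest match 198.100.240.0/20 -> 52.3.142.75
199.23.10.134: longest match 196.0.0.0/6 -> 52.3.142.171

no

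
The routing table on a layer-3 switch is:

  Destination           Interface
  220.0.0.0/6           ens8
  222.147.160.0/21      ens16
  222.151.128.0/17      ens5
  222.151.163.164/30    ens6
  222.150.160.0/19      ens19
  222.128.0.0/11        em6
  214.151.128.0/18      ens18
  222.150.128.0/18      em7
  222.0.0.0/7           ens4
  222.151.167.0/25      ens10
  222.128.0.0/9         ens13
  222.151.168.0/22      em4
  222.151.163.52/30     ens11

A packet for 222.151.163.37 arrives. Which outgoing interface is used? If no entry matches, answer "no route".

Routes whose prefix contains 222.151.163.37:
  220.0.0.0/6 (220.0.0.0 - 223.255.255.255) -> ens8
  222.0.0.0/7 (222.0.0.0 - 223.255.255.255) -> ens4
  222.128.0.0/9 (222.128.0.0 - 222.255.255.255) -> ens13
  222.128.0.0/11 (222.128.0.0 - 222.159.255.255) -> em6
  222.151.128.0/17 (222.151.128.0 - 222.151.255.255) -> ens5
More-specific entries that do NOT match:
  222.151.163.164/30 (222.151.163.164 - 222.151.163.167) does not contain 222.151.163.37
  222.151.163.52/30 (222.151.163.52 - 222.151.163.55) does not contain 222.151.163.37
  222.151.167.0/25 (222.151.167.0 - 222.151.167.127) does not contain 222.151.163.37
  222.151.168.0/22 (222.151.168.0 - 222.151.171.255) does not contain 222.151.163.37
  222.147.160.0/21 (222.147.160.0 - 222.147.167.255) does not contain 222.151.163.37
  222.150.160.0/19 (222.150.160.0 - 222.150.191.255) does not contain 222.151.163.37
  214.151.128.0/18 (214.151.128.0 - 214.151.191.255) does not contain 222.151.163.37
  222.150.128.0/18 (222.150.128.0 - 222.150.191.255) does not contain 222.151.163.37
Longest matching prefix is /17 -> interface ens5.

ens5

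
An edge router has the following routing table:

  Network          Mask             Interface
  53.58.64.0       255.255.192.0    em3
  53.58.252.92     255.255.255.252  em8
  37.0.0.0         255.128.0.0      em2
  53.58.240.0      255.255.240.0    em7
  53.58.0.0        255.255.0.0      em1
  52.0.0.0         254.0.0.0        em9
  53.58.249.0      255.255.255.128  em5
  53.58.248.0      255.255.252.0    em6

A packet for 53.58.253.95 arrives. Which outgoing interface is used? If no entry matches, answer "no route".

em7

Routes whose prefix contains 53.58.253.95:
  52.0.0.0/7 (52.0.0.0 - 53.255.255.255) -> em9
  53.58.0.0/16 (53.58.0.0 - 53.58.255.255) -> em1
  53.58.240.0/20 (53.58.240.0 - 53.58.255.255) -> em7
More-specific entries that do NOT match:
  53.58.252.92/30 (53.58.252.92 - 53.58.252.95) does not contain 53.58.253.95
  53.58.249.0/25 (53.58.249.0 - 53.58.249.127) does not contain 53.58.253.95
  53.58.248.0/22 (53.58.248.0 - 53.58.251.255) does not contain 53.58.253.95
Longest matching prefix is /20 -> interface em7.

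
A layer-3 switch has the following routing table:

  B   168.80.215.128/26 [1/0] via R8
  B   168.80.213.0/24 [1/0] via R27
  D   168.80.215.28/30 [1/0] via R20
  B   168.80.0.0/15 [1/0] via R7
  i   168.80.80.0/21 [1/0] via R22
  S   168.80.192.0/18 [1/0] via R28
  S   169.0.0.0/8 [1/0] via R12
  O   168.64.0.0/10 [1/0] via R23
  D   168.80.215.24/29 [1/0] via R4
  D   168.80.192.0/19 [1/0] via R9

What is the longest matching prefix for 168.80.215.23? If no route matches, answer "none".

Entries matching 168.80.215.23:
  168.64.0.0/10 (168.64.0.0 - 168.127.255.255)
  168.80.0.0/15 (168.80.0.0 - 168.81.255.255)
  168.80.192.0/18 (168.80.192.0 - 168.80.255.255)
  168.80.192.0/19 (168.80.192.0 - 168.80.223.255)
Most specific is 168.80.192.0/19.

168.80.192.0/19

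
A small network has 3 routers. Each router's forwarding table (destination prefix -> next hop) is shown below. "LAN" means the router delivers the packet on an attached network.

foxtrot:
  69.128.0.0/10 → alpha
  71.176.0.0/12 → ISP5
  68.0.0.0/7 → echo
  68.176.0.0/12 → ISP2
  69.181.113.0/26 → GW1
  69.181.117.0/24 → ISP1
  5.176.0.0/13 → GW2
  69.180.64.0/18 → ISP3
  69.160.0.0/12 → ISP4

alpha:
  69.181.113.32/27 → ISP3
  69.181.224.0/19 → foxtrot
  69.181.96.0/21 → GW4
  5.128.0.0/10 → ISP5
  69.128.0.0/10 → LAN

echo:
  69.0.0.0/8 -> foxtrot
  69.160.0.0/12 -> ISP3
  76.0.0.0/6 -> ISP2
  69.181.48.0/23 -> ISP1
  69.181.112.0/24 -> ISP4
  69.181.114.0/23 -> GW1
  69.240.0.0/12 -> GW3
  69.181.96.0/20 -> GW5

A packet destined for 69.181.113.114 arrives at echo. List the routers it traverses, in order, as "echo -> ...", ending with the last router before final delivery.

echo -> foxtrot -> alpha

At echo: longest match for 69.181.113.114 is 69.0.0.0/8 -> foxtrot
At foxtrot: longest match for 69.181.113.114 is 69.128.0.0/10 -> alpha
At alpha: longest match for 69.181.113.114 is 69.128.0.0/10 -> LAN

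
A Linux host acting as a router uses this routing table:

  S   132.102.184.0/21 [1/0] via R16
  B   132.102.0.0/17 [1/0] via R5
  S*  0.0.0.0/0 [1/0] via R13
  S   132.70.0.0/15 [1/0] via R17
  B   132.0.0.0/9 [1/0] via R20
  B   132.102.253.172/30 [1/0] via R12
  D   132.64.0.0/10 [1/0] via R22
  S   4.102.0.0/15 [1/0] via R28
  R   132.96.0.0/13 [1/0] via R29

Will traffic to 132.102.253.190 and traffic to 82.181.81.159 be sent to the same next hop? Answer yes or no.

132.102.253.190: longest match 132.96.0.0/13 -> R29
82.181.81.159: longest match 0.0.0.0/0 -> R13

no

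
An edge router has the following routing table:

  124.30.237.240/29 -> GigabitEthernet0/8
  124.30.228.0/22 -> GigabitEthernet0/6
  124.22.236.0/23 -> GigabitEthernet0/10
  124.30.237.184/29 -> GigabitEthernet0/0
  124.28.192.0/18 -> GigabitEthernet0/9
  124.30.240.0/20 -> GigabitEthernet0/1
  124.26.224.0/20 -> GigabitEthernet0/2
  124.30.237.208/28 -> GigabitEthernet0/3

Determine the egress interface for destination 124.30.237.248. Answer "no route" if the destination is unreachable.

no route

No entry's prefix contains 124.30.237.248; there is no default route.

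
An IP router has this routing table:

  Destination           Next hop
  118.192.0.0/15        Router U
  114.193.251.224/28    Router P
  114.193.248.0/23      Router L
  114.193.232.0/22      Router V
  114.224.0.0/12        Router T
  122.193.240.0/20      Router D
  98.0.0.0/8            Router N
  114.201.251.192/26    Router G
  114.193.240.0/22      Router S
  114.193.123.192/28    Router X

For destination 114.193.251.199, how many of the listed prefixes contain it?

No listed prefix contains 114.193.251.199.
Total matching entries: 0.

0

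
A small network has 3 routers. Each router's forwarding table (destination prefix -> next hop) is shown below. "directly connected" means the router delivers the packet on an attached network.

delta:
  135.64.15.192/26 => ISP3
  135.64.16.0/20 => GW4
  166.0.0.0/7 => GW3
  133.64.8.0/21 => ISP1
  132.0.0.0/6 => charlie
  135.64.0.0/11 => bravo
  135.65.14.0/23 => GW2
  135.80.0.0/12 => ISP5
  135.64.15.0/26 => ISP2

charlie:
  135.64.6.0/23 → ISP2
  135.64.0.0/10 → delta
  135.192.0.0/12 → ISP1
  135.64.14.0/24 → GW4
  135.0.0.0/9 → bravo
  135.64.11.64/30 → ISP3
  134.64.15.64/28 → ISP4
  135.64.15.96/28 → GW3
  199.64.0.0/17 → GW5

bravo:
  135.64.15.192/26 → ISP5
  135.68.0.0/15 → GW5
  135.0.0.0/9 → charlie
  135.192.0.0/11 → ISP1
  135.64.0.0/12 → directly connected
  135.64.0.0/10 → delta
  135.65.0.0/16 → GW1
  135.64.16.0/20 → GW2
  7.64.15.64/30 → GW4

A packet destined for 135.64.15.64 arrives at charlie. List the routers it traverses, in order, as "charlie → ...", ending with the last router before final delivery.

charlie → delta → bravo

At charlie: longest match for 135.64.15.64 is 135.64.0.0/10 -> delta
At delta: longest match for 135.64.15.64 is 135.64.0.0/11 -> bravo
At bravo: longest match for 135.64.15.64 is 135.64.0.0/12 -> directly connected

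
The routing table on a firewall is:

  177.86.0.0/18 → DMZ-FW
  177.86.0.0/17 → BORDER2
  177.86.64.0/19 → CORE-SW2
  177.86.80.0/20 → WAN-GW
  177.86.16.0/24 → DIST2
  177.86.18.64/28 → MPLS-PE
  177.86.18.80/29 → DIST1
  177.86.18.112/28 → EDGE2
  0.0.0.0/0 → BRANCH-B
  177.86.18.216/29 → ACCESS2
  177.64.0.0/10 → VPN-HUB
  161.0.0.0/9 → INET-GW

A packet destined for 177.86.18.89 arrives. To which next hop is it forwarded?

DMZ-FW

Routes whose prefix contains 177.86.18.89:
  0.0.0.0/0 (default, matches everything) -> BRANCH-B
  177.64.0.0/10 (177.64.0.0 - 177.127.255.255) -> VPN-HUB
  177.86.0.0/17 (177.86.0.0 - 177.86.127.255) -> BORDER2
  177.86.0.0/18 (177.86.0.0 - 177.86.63.255) -> DMZ-FW
More-specific entries that do NOT match:
  177.86.18.80/29 (177.86.18.80 - 177.86.18.87) does not contain 177.86.18.89
  177.86.18.216/29 (177.86.18.216 - 177.86.18.223) does not contain 177.86.18.89
  177.86.18.64/28 (177.86.18.64 - 177.86.18.79) does not contain 177.86.18.89
  177.86.18.112/28 (177.86.18.112 - 177.86.18.127) does not contain 177.86.18.89
  177.86.16.0/24 (177.86.16.0 - 177.86.16.255) does not contain 177.86.18.89
  177.86.80.0/20 (177.86.80.0 - 177.86.95.255) does not contain 177.86.18.89
  177.86.64.0/19 (177.86.64.0 - 177.86.95.255) does not contain 177.86.18.89
Longest matching prefix is /18 -> next hop DMZ-FW.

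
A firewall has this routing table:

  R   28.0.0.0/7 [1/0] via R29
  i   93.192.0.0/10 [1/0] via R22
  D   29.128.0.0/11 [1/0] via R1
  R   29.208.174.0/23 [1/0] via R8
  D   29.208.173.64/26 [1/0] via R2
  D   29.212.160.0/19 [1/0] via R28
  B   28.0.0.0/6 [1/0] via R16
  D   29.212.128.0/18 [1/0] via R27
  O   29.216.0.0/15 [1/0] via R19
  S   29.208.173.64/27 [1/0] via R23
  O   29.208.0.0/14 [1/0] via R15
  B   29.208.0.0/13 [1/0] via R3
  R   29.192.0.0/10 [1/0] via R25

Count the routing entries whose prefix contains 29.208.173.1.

Prefixes containing 29.208.173.1:
  28.0.0.0/6 (28.0.0.0 - 31.255.255.255)
  28.0.0.0/7 (28.0.0.0 - 29.255.255.255)
  29.192.0.0/10 (29.192.0.0 - 29.255.255.255)
  29.208.0.0/13 (29.208.0.0 - 29.215.255.255)
  29.208.0.0/14 (29.208.0.0 - 29.211.255.255)
Total matching entries: 5.

5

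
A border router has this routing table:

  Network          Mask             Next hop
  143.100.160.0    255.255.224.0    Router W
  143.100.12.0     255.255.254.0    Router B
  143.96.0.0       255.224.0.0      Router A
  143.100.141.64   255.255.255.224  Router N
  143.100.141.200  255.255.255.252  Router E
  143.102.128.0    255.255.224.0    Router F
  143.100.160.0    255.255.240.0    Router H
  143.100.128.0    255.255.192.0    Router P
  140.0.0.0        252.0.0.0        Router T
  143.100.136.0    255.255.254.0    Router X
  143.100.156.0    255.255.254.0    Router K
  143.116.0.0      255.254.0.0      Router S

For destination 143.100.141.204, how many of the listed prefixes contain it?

3

Prefixes containing 143.100.141.204:
  140.0.0.0/6 (140.0.0.0 - 143.255.255.255)
  143.96.0.0/11 (143.96.0.0 - 143.127.255.255)
  143.100.128.0/18 (143.100.128.0 - 143.100.191.255)
Total matching entries: 3.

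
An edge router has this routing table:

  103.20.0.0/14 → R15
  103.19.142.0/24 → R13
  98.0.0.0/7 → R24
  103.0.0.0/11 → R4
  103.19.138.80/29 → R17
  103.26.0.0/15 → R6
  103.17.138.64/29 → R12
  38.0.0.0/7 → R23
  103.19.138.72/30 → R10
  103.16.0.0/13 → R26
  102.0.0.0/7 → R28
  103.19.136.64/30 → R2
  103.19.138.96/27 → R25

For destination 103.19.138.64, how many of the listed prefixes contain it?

3

Prefixes containing 103.19.138.64:
  102.0.0.0/7 (102.0.0.0 - 103.255.255.255)
  103.0.0.0/11 (103.0.0.0 - 103.31.255.255)
  103.16.0.0/13 (103.16.0.0 - 103.23.255.255)
Total matching entries: 3.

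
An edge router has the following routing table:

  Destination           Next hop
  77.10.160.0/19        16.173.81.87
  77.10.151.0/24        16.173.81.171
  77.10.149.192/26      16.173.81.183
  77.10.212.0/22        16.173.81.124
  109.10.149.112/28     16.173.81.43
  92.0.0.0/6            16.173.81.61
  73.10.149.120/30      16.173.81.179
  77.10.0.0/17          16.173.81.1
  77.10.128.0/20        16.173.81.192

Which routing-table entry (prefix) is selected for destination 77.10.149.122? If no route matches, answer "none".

77.10.149.122 is outside every listed prefix and there is no default route.

none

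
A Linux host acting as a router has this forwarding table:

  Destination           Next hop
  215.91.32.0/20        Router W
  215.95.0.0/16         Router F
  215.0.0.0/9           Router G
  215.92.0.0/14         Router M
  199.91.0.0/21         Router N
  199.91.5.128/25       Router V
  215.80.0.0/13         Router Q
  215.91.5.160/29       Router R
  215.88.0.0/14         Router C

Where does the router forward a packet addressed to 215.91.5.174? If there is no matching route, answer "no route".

Router C

Routes whose prefix contains 215.91.5.174:
  215.0.0.0/9 (215.0.0.0 - 215.127.255.255) -> Router G
  215.88.0.0/14 (215.88.0.0 - 215.91.255.255) -> Router C
More-specific entries that do NOT match:
  215.91.5.160/29 (215.91.5.160 - 215.91.5.167) does not contain 215.91.5.174
  199.91.5.128/25 (199.91.5.128 - 199.91.5.255) does not contain 215.91.5.174
  199.91.0.0/21 (199.91.0.0 - 199.91.7.255) does not contain 215.91.5.174
  215.91.32.0/20 (215.91.32.0 - 215.91.47.255) does not contain 215.91.5.174
  215.95.0.0/16 (215.95.0.0 - 215.95.255.255) does not contain 215.91.5.174
Longest matching prefix is /14 -> next hop Router C.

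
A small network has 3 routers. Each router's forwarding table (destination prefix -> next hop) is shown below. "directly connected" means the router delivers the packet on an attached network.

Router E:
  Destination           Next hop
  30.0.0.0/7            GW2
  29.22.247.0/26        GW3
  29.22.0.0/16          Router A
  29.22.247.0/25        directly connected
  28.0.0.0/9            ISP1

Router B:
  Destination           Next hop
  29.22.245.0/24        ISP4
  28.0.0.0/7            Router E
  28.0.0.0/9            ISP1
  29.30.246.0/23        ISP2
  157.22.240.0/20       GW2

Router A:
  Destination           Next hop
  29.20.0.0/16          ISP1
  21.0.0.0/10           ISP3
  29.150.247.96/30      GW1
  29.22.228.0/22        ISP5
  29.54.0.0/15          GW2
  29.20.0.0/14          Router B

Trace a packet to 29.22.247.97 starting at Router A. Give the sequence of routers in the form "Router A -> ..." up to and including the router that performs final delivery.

At Router A: longest match for 29.22.247.97 is 29.20.0.0/14 -> Router B
At Router B: longest match for 29.22.247.97 is 28.0.0.0/7 -> Router E
At Router E: longest match for 29.22.247.97 is 29.22.247.0/25 -> directly connected

Router A -> Router B -> Router E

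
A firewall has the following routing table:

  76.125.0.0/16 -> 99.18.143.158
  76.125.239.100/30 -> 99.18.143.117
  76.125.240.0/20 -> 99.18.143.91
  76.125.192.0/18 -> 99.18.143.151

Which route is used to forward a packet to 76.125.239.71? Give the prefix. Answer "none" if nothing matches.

76.125.192.0/18

Entries matching 76.125.239.71:
  76.125.0.0/16 (76.125.0.0 - 76.125.255.255)
  76.125.192.0/18 (76.125.192.0 - 76.125.255.255)
Most specific is 76.125.192.0/18.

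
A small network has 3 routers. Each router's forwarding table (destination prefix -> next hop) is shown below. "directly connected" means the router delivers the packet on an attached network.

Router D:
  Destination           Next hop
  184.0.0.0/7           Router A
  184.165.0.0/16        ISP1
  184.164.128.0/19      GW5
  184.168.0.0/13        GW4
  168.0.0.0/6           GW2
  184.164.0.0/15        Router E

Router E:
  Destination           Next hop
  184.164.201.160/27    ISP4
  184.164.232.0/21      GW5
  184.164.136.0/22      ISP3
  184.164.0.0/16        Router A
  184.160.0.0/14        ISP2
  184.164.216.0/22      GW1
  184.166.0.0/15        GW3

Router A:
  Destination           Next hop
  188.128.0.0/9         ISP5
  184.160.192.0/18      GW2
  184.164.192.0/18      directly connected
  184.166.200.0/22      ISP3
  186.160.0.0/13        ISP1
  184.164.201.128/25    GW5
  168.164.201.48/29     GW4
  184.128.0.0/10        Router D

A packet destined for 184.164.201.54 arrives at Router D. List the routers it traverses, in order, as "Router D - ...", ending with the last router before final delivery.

Router D - Router E - Router A

At Router D: longest match for 184.164.201.54 is 184.164.0.0/15 -> Router E
At Router E: longest match for 184.164.201.54 is 184.164.0.0/16 -> Router A
At Router A: longest match for 184.164.201.54 is 184.164.192.0/18 -> directly connected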